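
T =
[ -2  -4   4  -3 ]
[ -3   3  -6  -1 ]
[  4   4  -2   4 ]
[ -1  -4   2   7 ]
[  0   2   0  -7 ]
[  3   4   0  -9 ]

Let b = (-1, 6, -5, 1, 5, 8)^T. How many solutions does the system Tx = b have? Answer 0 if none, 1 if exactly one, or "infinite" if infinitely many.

0

Row reduce the augmented matrix [T | b].
R2 ← R2 − (3/2)·R1: [0, 9, -12, 7/2, 15/2]
R3 ← R3 + (2)·R1: [0, -4, 6, -2, -7]
R4 ← R4 − (1/2)·R1: [0, -2, 0, 17/2, 3/2]
R6 ← R6 + (3/2)·R1: [0, -2, 6, -27/2, 13/2]
R3 ← R3 + (4/9)·R2: [0, 0, 2/3, -4/9, -11/3]
R4 ← R4 + (2/9)·R2: [0, 0, -8/3, 167/18, 19/6]
R5 ← R5 − (2/9)·R2: [0, 0, 8/3, -70/9, 10/3]
R6 ← R6 + (2/9)·R2: [0, 0, 10/3, -229/18, 49/6]
R4 ← R4 + (4)·R3: [0, 0, 0, 15/2, -23/2]
R5 ← R5 − (4)·R3: [0, 0, 0, -6, 18]
R6 ← R6 − (5)·R3: [0, 0, 0, -21/2, 53/2]
R5 ← R5 + (4/5)·R4: [0, 0, 0, 0, 44/5]
R6 ← R6 + (7/5)·R4: [0, 0, 0, 0, 52/5]
R6 ← R6 − (13/11)·R5: [0, 0, 0, 0, 0]
The echelon form has 5 nonzero rows; the last pivot sits in the augmented column, so rank(T) = 4 but rank([T|b]) = 5.
Since the ranks differ, the system is inconsistent.
It has no solutions.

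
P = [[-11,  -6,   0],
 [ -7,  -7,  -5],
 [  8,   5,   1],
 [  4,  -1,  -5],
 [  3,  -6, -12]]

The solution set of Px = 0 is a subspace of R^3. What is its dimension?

Row reduce to echelon form.
R2 ← R2 − (7/11)·R1: [0, -35/11, -5]
R3 ← R3 + (8/11)·R1: [0, 7/11, 1]
R4 ← R4 + (4/11)·R1: [0, -35/11, -5]
R5 ← R5 + (3/11)·R1: [0, -84/11, -12]
R3 ← R3 + (1/5)·R2: [0, 0, 0]
R4 ← R4 − R2: [0, 0, 0]
R5 ← R5 − (12/5)·R2: [0, 0, 0]
2 nonzero rows, so rank(P) = 2.
P has 3 columns; by rank–nullity, nullity = 3 − 2 = 1.

1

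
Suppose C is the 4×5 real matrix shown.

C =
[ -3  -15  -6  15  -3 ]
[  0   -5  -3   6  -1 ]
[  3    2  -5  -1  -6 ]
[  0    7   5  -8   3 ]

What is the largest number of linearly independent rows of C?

3

Row reduce to echelon form.
R3 ← R3 + R1: [0, -13, -11, 14, -9]
R3 ← R3 − (13/5)·R2: [0, 0, -16/5, -8/5, -32/5]
R4 ← R4 + (7/5)·R2: [0, 0, 4/5, 2/5, 8/5]
R4 ← R4 + (1/4)·R3: [0, 0, 0, 0, 0]
Echelon form has 3 nonzero rows, so rank(C) = 3.
The rank gives the maximum number of linearly independent rows: 3.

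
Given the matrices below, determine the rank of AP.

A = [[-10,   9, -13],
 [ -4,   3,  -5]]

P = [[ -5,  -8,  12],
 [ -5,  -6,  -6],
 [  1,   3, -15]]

First compute AP:
[[ -8, -13,  21],
 [  0,  -1,   9]]
Now row reduce the product.
2 nonzero rows, so rank(AP) = 2.

2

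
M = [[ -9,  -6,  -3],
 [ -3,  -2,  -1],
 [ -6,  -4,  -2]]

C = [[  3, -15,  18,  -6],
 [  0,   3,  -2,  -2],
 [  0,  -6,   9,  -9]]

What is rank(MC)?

First compute MC:
[[-27, 135, -177,  93],
 [ -9,  45, -59,  31],
 [-18,  90, -118,  62]]
Now row reduce the product.
R2 ← R2 − (1/3)·R1: [0, 0, 0, 0]
R3 ← R3 − (2/3)·R1: [0, 0, 0, 0]
1 nonzero row, so rank(MC) = 1.

1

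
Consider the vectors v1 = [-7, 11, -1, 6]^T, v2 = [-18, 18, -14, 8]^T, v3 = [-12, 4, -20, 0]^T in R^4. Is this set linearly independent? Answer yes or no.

Form the matrix with these vectors as rows and row reduce.
R2 ← R2 − (18/7)·R1: [0, -72/7, -80/7, -52/7]
R3 ← R3 − (12/7)·R1: [0, -104/7, -128/7, -72/7]
R3 ← R3 − (13/9)·R2: [0, 0, -16/9, 4/9]
3 nonzero rows, so the 3 vectors span a space of dimension 3.
Since 3 = 3, the vectors are linearly independent.

yes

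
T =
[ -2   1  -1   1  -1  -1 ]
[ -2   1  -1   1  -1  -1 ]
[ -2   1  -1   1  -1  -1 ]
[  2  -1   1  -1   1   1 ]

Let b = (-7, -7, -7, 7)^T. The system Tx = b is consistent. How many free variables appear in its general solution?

Row reduce the augmented matrix [T | b].
R2 ← R2 − R1: [0, 0, 0, 0, 0, 0, 0]
R3 ← R3 − R1: [0, 0, 0, 0, 0, 0, 0]
R4 ← R4 + R1: [0, 0, 0, 0, 0, 0, 0]
The echelon form has 1 nonzero rows, and every pivot lies in the first 6 columns, so rank(T) = rank([T|b]) = 1.
The system is consistent.
Free variables = (unknowns) − (rank) = 6 − 1 = 5.

5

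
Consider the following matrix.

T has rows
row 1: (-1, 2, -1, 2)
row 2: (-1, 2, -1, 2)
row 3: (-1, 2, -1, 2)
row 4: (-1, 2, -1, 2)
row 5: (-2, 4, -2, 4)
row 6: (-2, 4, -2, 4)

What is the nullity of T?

3

Row reduce to echelon form.
R2 ← R2 − R1: [0, 0, 0, 0]
R3 ← R3 − R1: [0, 0, 0, 0]
R4 ← R4 − R1: [0, 0, 0, 0]
R5 ← R5 − (2)·R1: [0, 0, 0, 0]
R6 ← R6 − (2)·R1: [0, 0, 0, 0]
1 nonzero row, so rank(T) = 1.
T has 4 columns; by rank–nullity, nullity = 4 − 1 = 3.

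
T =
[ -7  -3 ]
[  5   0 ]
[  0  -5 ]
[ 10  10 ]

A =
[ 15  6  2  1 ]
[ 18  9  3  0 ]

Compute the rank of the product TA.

2

First compute TA:
[[-159, -69, -23,  -7],
 [ 75,  30,  10,   5],
 [-90, -45, -15,   0],
 [330, 150,  50,  10]]
Now row reduce the product.
R2 ← R2 + (25/53)·R1: [0, -135/53, -45/53, 90/53]
R3 ← R3 − (30/53)·R1: [0, -315/53, -105/53, 210/53]
R4 ← R4 + (110/53)·R1: [0, 360/53, 120/53, -240/53]
R3 ← R3 − (7/3)·R2: [0, 0, 0, 0]
R4 ← R4 + (8/3)·R2: [0, 0, 0, 0]
2 nonzero rows, so rank(TA) = 2.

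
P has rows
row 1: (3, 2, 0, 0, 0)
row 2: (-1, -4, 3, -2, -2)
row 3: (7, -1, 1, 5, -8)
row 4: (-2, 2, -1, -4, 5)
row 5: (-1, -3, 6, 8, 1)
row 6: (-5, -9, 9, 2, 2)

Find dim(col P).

Row reduce to echelon form.
R2 ← R2 + (1/3)·R1: [0, -10/3, 3, -2, -2]
R3 ← R3 − (7/3)·R1: [0, -17/3, 1, 5, -8]
R4 ← R4 + (2/3)·R1: [0, 10/3, -1, -4, 5]
R5 ← R5 + (1/3)·R1: [0, -7/3, 6, 8, 1]
R6 ← R6 + (5/3)·R1: [0, -17/3, 9, 2, 2]
R3 ← R3 − (17/10)·R2: [0, 0, -41/10, 42/5, -23/5]
R4 ← R4 + R2: [0, 0, 2, -6, 3]
R5 ← R5 − (7/10)·R2: [0, 0, 39/10, 47/5, 12/5]
R6 ← R6 − (17/10)·R2: [0, 0, 39/10, 27/5, 27/5]
R4 ← R4 + (20/41)·R3: [0, 0, 0, -78/41, 31/41]
R5 ← R5 + (39/41)·R3: [0, 0, 0, 713/41, -81/41]
R6 ← R6 + (39/41)·R3: [0, 0, 0, 549/41, 42/41]
R5 ← R5 + (713/78)·R4: [0, 0, 0, 0, 385/78]
R6 ← R6 + (183/26)·R4: [0, 0, 0, 0, 165/26]
R6 ← R6 − (9/7)·R5: [0, 0, 0, 0, 0]
Echelon form has 5 nonzero rows, so rank(P) = 5.
The column space has dimension equal to the rank: 5.

5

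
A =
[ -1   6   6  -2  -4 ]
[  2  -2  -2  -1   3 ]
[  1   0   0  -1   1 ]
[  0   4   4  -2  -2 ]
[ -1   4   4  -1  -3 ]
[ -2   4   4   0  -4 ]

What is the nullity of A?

3

Row reduce to echelon form.
R2 ← R2 + (2)·R1: [0, 10, 10, -5, -5]
R3 ← R3 + R1: [0, 6, 6, -3, -3]
R5 ← R5 − R1: [0, -2, -2, 1, 1]
R6 ← R6 − (2)·R1: [0, -8, -8, 4, 4]
R3 ← R3 − (3/5)·R2: [0, 0, 0, 0, 0]
R4 ← R4 − (2/5)·R2: [0, 0, 0, 0, 0]
R5 ← R5 + (1/5)·R2: [0, 0, 0, 0, 0]
R6 ← R6 + (4/5)·R2: [0, 0, 0, 0, 0]
2 nonzero rows, so rank(A) = 2.
A has 5 columns; by rank–nullity, nullity = 5 − 2 = 3.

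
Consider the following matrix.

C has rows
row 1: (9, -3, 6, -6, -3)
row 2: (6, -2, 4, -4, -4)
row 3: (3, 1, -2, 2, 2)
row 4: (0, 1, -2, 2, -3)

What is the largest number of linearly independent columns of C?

3

Row reduce to echelon form.
R2 ← R2 − (2/3)·R1: [0, 0, 0, 0, -2]
R3 ← R3 − (1/3)·R1: [0, 2, -4, 4, 3]
Swap R2 ↔ R3
R4 ← R4 − (1/2)·R2: [0, 0, 0, 0, -9/2]
R4 ← R4 − (9/4)·R3: [0, 0, 0, 0, 0]
Echelon form has 3 nonzero rows, so rank(C) = 3.
The rank gives the maximum number of linearly independent columns: 3.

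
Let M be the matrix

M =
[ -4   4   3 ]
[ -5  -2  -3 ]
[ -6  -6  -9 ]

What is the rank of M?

Row reduce to echelon form.
R2 ← R2 − (5/4)·R1: [0, -7, -27/4]
R3 ← R3 − (3/2)·R1: [0, -12, -27/2]
R3 ← R3 − (12/7)·R2: [0, 0, -27/14]
Echelon form has 3 nonzero rows, so rank(M) = 3.

3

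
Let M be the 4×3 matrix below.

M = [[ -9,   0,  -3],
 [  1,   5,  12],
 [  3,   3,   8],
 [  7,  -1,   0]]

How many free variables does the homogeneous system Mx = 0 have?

1

Row reduce to echelon form.
R2 ← R2 + (1/9)·R1: [0, 5, 35/3]
R3 ← R3 + (1/3)·R1: [0, 3, 7]
R4 ← R4 + (7/9)·R1: [0, -1, -7/3]
R3 ← R3 − (3/5)·R2: [0, 0, 0]
R4 ← R4 + (1/5)·R2: [0, 0, 0]
2 nonzero rows, so rank(M) = 2.
M has 3 columns; by rank–nullity, nullity = 3 − 2 = 1.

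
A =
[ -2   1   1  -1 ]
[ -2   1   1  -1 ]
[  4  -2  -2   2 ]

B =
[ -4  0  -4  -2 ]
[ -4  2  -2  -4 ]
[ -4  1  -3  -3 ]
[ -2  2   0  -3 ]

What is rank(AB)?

1

First compute AB:
[[  2,   1,   3,   0],
 [  2,   1,   3,   0],
 [ -4,  -2,  -6,   0]]
Now row reduce the product.
R2 ← R2 − R1: [0, 0, 0, 0]
R3 ← R3 + (2)·R1: [0, 0, 0, 0]
1 nonzero row, so rank(AB) = 1.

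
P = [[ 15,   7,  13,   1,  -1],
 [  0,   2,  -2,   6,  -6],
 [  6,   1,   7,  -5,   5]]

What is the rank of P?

2

Row reduce to echelon form.
R3 ← R3 − (2/5)·R1: [0, -9/5, 9/5, -27/5, 27/5]
R3 ← R3 + (9/10)·R2: [0, 0, 0, 0, 0]
Echelon form has 2 nonzero rows, so rank(P) = 2.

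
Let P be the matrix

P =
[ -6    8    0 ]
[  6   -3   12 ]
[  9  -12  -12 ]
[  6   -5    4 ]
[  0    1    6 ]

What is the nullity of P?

0

Row reduce to echelon form.
R2 ← R2 + R1: [0, 5, 12]
R3 ← R3 + (3/2)·R1: [0, 0, -12]
R4 ← R4 + R1: [0, 3, 4]
R4 ← R4 − (3/5)·R2: [0, 0, -16/5]
R5 ← R5 − (1/5)·R2: [0, 0, 18/5]
R4 ← R4 − (4/15)·R3: [0, 0, 0]
R5 ← R5 + (3/10)·R3: [0, 0, 0]
3 nonzero rows, so rank(P) = 3.
P has 3 columns; by rank–nullity, nullity = 3 − 3 = 0.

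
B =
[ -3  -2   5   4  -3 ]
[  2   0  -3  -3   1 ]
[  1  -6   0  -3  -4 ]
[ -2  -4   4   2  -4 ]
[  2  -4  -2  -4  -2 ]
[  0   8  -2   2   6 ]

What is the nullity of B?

3

Row reduce to echelon form.
R2 ← R2 + (2/3)·R1: [0, -4/3, 1/3, -1/3, -1]
R3 ← R3 + (1/3)·R1: [0, -20/3, 5/3, -5/3, -5]
R4 ← R4 − (2/3)·R1: [0, -8/3, 2/3, -2/3, -2]
R5 ← R5 + (2/3)·R1: [0, -16/3, 4/3, -4/3, -4]
R3 ← R3 − (5)·R2: [0, 0, 0, 0, 0]
R4 ← R4 − (2)·R2: [0, 0, 0, 0, 0]
R5 ← R5 − (4)·R2: [0, 0, 0, 0, 0]
R6 ← R6 + (6)·R2: [0, 0, 0, 0, 0]
2 nonzero rows, so rank(B) = 2.
B has 5 columns; by rank–nullity, nullity = 5 − 2 = 3.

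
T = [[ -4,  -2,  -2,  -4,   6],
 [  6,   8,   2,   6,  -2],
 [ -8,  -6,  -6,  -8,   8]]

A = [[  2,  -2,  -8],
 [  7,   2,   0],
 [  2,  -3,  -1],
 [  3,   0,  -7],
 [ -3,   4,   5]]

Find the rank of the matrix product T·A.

First compute TA:
[[-56,  34,  92],
 [ 96, -10, -102],
 [-118,  54, 166]]
Now row reduce the product.
R2 ← R2 + (12/7)·R1: [0, 338/7, 390/7]
R3 ← R3 − (59/28)·R1: [0, -247/14, -195/7]
R3 ← R3 + (19/52)·R2: [0, 0, -15/2]
3 nonzero rows, so rank(TA) = 3.

3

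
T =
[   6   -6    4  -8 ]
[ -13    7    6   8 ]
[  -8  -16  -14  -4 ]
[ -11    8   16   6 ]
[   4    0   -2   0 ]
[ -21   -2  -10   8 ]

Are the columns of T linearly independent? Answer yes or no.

Row reduce T to echelon form.
R2 ← R2 + (13/6)·R1: [0, -6, 44/3, -28/3]
R3 ← R3 + (4/3)·R1: [0, -24, -26/3, -44/3]
R4 ← R4 + (11/6)·R1: [0, -3, 70/3, -26/3]
R5 ← R5 − (2/3)·R1: [0, 4, -14/3, 16/3]
R6 ← R6 + (7/2)·R1: [0, -23, 4, -20]
R3 ← R3 − (4)·R2: [0, 0, -202/3, 68/3]
R4 ← R4 − (1/2)·R2: [0, 0, 16, -4]
R5 ← R5 + (2/3)·R2: [0, 0, 46/9, -8/9]
R6 ← R6 − (23/6)·R2: [0, 0, -470/9, 142/9]
R4 ← R4 + (24/101)·R3: [0, 0, 0, 140/101]
R5 ← R5 + (23/303)·R3: [0, 0, 0, 84/101]
R6 ← R6 − (235/303)·R3: [0, 0, 0, -182/101]
R5 ← R5 − (3/5)·R4: [0, 0, 0, 0]
R6 ← R6 + (13/10)·R4: [0, 0, 0, 0]
4 pivots among 4 columns.
Every column is a pivot column, so the columns are linearly independent.

yes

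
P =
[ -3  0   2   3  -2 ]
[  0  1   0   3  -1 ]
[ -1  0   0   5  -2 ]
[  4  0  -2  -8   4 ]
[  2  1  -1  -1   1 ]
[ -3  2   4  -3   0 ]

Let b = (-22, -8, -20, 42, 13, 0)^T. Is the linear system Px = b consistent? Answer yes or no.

yes

Row reduce the augmented matrix [P | b].
R3 ← R3 − (1/3)·R1: [0, 0, -2/3, 4, -4/3, -38/3]
R4 ← R4 + (4/3)·R1: [0, 0, 2/3, -4, 4/3, 38/3]
R5 ← R5 + (2/3)·R1: [0, 1, 1/3, 1, -1/3, -5/3]
R6 ← R6 − R1: [0, 2, 2, -6, 2, 22]
R5 ← R5 − R2: [0, 0, 1/3, -2, 2/3, 19/3]
R6 ← R6 − (2)·R2: [0, 0, 2, -12, 4, 38]
R4 ← R4 + R3: [0, 0, 0, 0, 0, 0]
R5 ← R5 + (1/2)·R3: [0, 0, 0, 0, 0, 0]
R6 ← R6 + (3)·R3: [0, 0, 0, 0, 0, 0]
The echelon form has 3 nonzero rows, and every pivot lies in the first 5 columns, so rank(P) = rank([P|b]) = 3.
The system is consistent.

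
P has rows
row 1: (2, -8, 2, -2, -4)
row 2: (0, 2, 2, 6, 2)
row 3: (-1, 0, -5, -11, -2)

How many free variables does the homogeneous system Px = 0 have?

Row reduce to echelon form.
R3 ← R3 + (1/2)·R1: [0, -4, -4, -12, -4]
R3 ← R3 + (2)·R2: [0, 0, 0, 0, 0]
2 nonzero rows, so rank(P) = 2.
P has 5 columns; by rank–nullity, nullity = 5 − 2 = 3.

3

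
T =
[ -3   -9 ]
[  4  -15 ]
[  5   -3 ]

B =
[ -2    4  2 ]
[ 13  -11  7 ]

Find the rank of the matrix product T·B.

First compute TB:
[[-111,  87, -69],
 [-203, 181, -97],
 [-49,  53, -11]]
Now row reduce the product.
R2 ← R2 − (203/111)·R1: [0, 810/37, 1080/37]
R3 ← R3 − (49/111)·R1: [0, 540/37, 720/37]
R3 ← R3 − (2/3)·R2: [0, 0, 0]
2 nonzero rows, so rank(TB) = 2.

2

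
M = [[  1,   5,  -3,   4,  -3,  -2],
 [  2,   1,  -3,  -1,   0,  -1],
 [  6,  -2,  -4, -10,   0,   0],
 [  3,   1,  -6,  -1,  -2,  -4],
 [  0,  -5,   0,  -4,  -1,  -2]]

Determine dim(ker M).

2

Row reduce to echelon form.
R2 ← R2 − (2)·R1: [0, -9, 3, -9, 6, 3]
R3 ← R3 − (6)·R1: [0, -32, 14, -34, 18, 12]
R4 ← R4 − (3)·R1: [0, -14, 3, -13, 7, 2]
R3 ← R3 − (32/9)·R2: [0, 0, 10/3, -2, -10/3, 4/3]
R4 ← R4 − (14/9)·R2: [0, 0, -5/3, 1, -7/3, -8/3]
R5 ← R5 − (5/9)·R2: [0, 0, -5/3, 1, -13/3, -11/3]
R4 ← R4 + (1/2)·R3: [0, 0, 0, 0, -4, -2]
R5 ← R5 + (1/2)·R3: [0, 0, 0, 0, -6, -3]
R5 ← R5 − (3/2)·R4: [0, 0, 0, 0, 0, 0]
4 nonzero rows, so rank(M) = 4.
M has 6 columns; by rank–nullity, nullity = 6 − 4 = 2.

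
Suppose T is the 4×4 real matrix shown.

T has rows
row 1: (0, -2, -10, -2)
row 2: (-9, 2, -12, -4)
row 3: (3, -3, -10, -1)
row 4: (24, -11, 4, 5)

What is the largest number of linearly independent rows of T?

3

Row reduce to echelon form.
Swap R1 ↔ R2
R3 ← R3 + (1/3)·R1: [0, -7/3, -14, -7/3]
R4 ← R4 + (8/3)·R1: [0, -17/3, -28, -17/3]
R3 ← R3 − (7/6)·R2: [0, 0, -7/3, 0]
R4 ← R4 − (17/6)·R2: [0, 0, 1/3, 0]
R4 ← R4 + (1/7)·R3: [0, 0, 0, 0]
Echelon form has 3 nonzero rows, so rank(T) = 3.
The rank gives the maximum number of linearly independent rows: 3.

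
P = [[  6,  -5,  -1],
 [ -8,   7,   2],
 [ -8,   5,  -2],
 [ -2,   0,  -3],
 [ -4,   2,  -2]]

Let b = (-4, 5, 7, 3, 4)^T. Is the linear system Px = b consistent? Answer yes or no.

yes

Row reduce the augmented matrix [P | b].
R2 ← R2 + (4/3)·R1: [0, 1/3, 2/3, -1/3]
R3 ← R3 + (4/3)·R1: [0, -5/3, -10/3, 5/3]
R4 ← R4 + (1/3)·R1: [0, -5/3, -10/3, 5/3]
R5 ← R5 + (2/3)·R1: [0, -4/3, -8/3, 4/3]
R3 ← R3 + (5)·R2: [0, 0, 0, 0]
R4 ← R4 + (5)·R2: [0, 0, 0, 0]
R5 ← R5 + (4)·R2: [0, 0, 0, 0]
The echelon form has 2 nonzero rows, and every pivot lies in the first 3 columns, so rank(P) = rank([P|b]) = 2.
The system is consistent.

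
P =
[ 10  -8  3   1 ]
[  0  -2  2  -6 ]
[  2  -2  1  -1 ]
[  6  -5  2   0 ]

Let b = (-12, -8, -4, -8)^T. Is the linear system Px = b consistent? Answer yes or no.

Row reduce the augmented matrix [P | b].
R3 ← R3 − (1/5)·R1: [0, -2/5, 2/5, -6/5, -8/5]
R4 ← R4 − (3/5)·R1: [0, -1/5, 1/5, -3/5, -4/5]
R3 ← R3 − (1/5)·R2: [0, 0, 0, 0, 0]
R4 ← R4 − (1/10)·R2: [0, 0, 0, 0, 0]
The echelon form has 2 nonzero rows, and every pivot lies in the first 4 columns, so rank(P) = rank([P|b]) = 2.
The system is consistent.

yes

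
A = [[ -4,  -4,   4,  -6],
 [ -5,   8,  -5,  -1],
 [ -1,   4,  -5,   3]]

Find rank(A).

Row reduce to echelon form.
R2 ← R2 − (5/4)·R1: [0, 13, -10, 13/2]
R3 ← R3 − (1/4)·R1: [0, 5, -6, 9/2]
R3 ← R3 − (5/13)·R2: [0, 0, -28/13, 2]
Echelon form has 3 nonzero rows, so rank(A) = 3.

3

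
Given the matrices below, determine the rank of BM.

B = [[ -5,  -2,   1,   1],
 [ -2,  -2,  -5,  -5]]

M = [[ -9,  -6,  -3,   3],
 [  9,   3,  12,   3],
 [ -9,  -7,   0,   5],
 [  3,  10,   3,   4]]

2

First compute BM:
[[ 21,  27,  -6, -12],
 [ 30,  -9, -33, -57]]
Now row reduce the product.
R2 ← R2 − (10/7)·R1: [0, -333/7, -171/7, -279/7]
2 nonzero rows, so rank(BM) = 2.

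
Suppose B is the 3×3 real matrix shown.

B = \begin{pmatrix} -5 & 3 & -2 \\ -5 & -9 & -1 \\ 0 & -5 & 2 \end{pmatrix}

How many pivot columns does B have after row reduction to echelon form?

3

Row reduce to echelon form.
R2 ← R2 − R1: [0, -12, 1]
R3 ← R3 − (5/12)·R2: [0, 0, 19/12]
Echelon form has 3 nonzero rows, so rank(B) = 3.
Each nonzero row contributes one pivot column: 3 pivot columns.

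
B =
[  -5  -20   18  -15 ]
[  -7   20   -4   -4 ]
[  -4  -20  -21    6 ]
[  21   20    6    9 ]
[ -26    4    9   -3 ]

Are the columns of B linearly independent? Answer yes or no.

Row reduce B to echelon form.
R2 ← R2 − (7/5)·R1: [0, 48, -146/5, 17]
R3 ← R3 − (4/5)·R1: [0, -4, -177/5, 18]
R4 ← R4 + (21/5)·R1: [0, -64, 408/5, -54]
R5 ← R5 − (26/5)·R1: [0, 108, -423/5, 75]
R3 ← R3 + (1/12)·R2: [0, 0, -227/6, 233/12]
R4 ← R4 + (4/3)·R2: [0, 0, 128/3, -94/3]
R5 ← R5 − (9/4)·R2: [0, 0, -189/10, 147/4]
R4 ← R4 + (256/227)·R3: [0, 0, 0, -2142/227]
R5 ← R5 − (567/1135)·R3: [0, 0, 0, 30702/1135]
R5 ← R5 + (43/15)·R4: [0, 0, 0, 0]
4 pivots among 4 columns.
Every column is a pivot column, so the columns are linearly independent.

yes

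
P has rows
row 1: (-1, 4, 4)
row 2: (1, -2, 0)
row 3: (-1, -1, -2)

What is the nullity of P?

Row reduce to echelon form.
R2 ← R2 + R1: [0, 2, 4]
R3 ← R3 − R1: [0, -5, -6]
R3 ← R3 + (5/2)·R2: [0, 0, 4]
3 nonzero rows, so rank(P) = 3.
P has 3 columns; by rank–nullity, nullity = 3 − 3 = 0.

0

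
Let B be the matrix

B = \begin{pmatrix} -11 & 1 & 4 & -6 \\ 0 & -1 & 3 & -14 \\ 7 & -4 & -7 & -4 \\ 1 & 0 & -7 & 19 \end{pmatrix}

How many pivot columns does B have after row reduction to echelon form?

3

Row reduce to echelon form.
R3 ← R3 + (7/11)·R1: [0, -37/11, -49/11, -86/11]
R4 ← R4 + (1/11)·R1: [0, 1/11, -73/11, 203/11]
R3 ← R3 − (37/11)·R2: [0, 0, -160/11, 432/11]
R4 ← R4 + (1/11)·R2: [0, 0, -70/11, 189/11]
R4 ← R4 − (7/16)·R3: [0, 0, 0, 0]
Echelon form has 3 nonzero rows, so rank(B) = 3.
Each nonzero row contributes one pivot column: 3 pivot columns.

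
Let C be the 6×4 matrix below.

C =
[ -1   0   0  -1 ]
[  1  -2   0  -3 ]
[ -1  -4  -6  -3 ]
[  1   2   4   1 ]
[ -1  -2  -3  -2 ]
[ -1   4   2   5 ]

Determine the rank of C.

Row reduce to echelon form.
R2 ← R2 + R1: [0, -2, 0, -4]
R3 ← R3 − R1: [0, -4, -6, -2]
R4 ← R4 + R1: [0, 2, 4, 0]
R5 ← R5 − R1: [0, -2, -3, -1]
R6 ← R6 − R1: [0, 4, 2, 6]
R3 ← R3 − (2)·R2: [0, 0, -6, 6]
R4 ← R4 + R2: [0, 0, 4, -4]
R5 ← R5 − R2: [0, 0, -3, 3]
R6 ← R6 + (2)·R2: [0, 0, 2, -2]
R4 ← R4 + (2/3)·R3: [0, 0, 0, 0]
R5 ← R5 − (1/2)·R3: [0, 0, 0, 0]
R6 ← R6 + (1/3)·R3: [0, 0, 0, 0]
Echelon form has 3 nonzero rows, so rank(C) = 3.

3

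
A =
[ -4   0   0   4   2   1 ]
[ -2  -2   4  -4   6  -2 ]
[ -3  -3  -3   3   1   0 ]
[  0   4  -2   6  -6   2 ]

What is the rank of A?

4

Row reduce to echelon form.
R2 ← R2 − (1/2)·R1: [0, -2, 4, -6, 5, -5/2]
R3 ← R3 − (3/4)·R1: [0, -3, -3, 0, -1/2, -3/4]
R3 ← R3 − (3/2)·R2: [0, 0, -9, 9, -8, 3]
R4 ← R4 + (2)·R2: [0, 0, 6, -6, 4, -3]
R4 ← R4 + (2/3)·R3: [0, 0, 0, 0, -4/3, -1]
Echelon form has 4 nonzero rows, so rank(A) = 4.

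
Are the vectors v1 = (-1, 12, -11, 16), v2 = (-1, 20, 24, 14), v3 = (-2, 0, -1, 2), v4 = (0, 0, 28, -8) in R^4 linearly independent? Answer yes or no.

Form the matrix with these vectors as rows and row reduce.
R2 ← R2 − R1: [0, 8, 35, -2]
R3 ← R3 − (2)·R1: [0, -24, 21, -30]
R3 ← R3 + (3)·R2: [0, 0, 126, -36]
R4 ← R4 − (2/9)·R3: [0, 0, 0, 0]
3 nonzero rows, so the 4 vectors span a space of dimension 3.
Since 3 < 4, the vectors are linearly dependent.

no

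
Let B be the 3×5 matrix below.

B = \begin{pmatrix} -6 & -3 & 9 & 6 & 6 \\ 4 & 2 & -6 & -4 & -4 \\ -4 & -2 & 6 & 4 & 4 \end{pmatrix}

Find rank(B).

1

Row reduce to echelon form.
R2 ← R2 + (2/3)·R1: [0, 0, 0, 0, 0]
R3 ← R3 − (2/3)·R1: [0, 0, 0, 0, 0]
Echelon form has 1 nonzero row, so rank(B) = 1.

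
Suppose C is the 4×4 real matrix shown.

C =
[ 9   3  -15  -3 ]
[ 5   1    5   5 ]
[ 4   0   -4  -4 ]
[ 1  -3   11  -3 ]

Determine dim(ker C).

1

Row reduce to echelon form.
R2 ← R2 − (5/9)·R1: [0, -2/3, 40/3, 20/3]
R3 ← R3 − (4/9)·R1: [0, -4/3, 8/3, -8/3]
R4 ← R4 − (1/9)·R1: [0, -10/3, 38/3, -8/3]
R3 ← R3 − (2)·R2: [0, 0, -24, -16]
R4 ← R4 − (5)·R2: [0, 0, -54, -36]
R4 ← R4 − (9/4)·R3: [0, 0, 0, 0]
3 nonzero rows, so rank(C) = 3.
C has 4 columns; by rank–nullity, nullity = 4 − 3 = 1.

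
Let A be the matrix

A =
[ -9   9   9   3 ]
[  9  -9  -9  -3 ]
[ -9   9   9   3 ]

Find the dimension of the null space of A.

Row reduce to echelon form.
R2 ← R2 + R1: [0, 0, 0, 0]
R3 ← R3 − R1: [0, 0, 0, 0]
1 nonzero row, so rank(A) = 1.
A has 4 columns; by rank–nullity, nullity = 4 − 1 = 3.

3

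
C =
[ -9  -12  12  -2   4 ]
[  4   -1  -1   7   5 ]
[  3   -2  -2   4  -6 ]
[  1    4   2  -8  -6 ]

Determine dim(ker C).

1

Row reduce to echelon form.
R2 ← R2 + (4/9)·R1: [0, -19/3, 13/3, 55/9, 61/9]
R3 ← R3 + (1/3)·R1: [0, -6, 2, 10/3, -14/3]
R4 ← R4 + (1/9)·R1: [0, 8/3, 10/3, -74/9, -50/9]
R3 ← R3 − (18/19)·R2: [0, 0, -40/19, -140/57, -632/57]
R4 ← R4 + (8/19)·R2: [0, 0, 98/19, -322/57, -154/57]
R4 ← R4 + (49/20)·R3: [0, 0, 0, -35/3, -448/15]
4 nonzero rows, so rank(C) = 4.
C has 5 columns; by rank–nullity, nullity = 5 − 4 = 1.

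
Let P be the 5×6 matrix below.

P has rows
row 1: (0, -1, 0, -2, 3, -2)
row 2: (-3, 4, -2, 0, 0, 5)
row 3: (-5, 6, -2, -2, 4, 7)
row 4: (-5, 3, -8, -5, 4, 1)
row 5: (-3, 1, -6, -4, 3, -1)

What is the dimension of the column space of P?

3

Row reduce to echelon form.
Swap R1 ↔ R2
R3 ← R3 − (5/3)·R1: [0, -2/3, 4/3, -2, 4, -4/3]
R4 ← R4 − (5/3)·R1: [0, -11/3, -14/3, -5, 4, -22/3]
R5 ← R5 − R1: [0, -3, -4, -4, 3, -6]
R3 ← R3 − (2/3)·R2: [0, 0, 4/3, -2/3, 2, 0]
R4 ← R4 − (11/3)·R2: [0, 0, -14/3, 7/3, -7, 0]
R5 ← R5 − (3)·R2: [0, 0, -4, 2, -6, 0]
R4 ← R4 + (7/2)·R3: [0, 0, 0, 0, 0, 0]
R5 ← R5 + (3)·R3: [0, 0, 0, 0, 0, 0]
Echelon form has 3 nonzero rows, so rank(P) = 3.
The column space has dimension equal to the rank: 3.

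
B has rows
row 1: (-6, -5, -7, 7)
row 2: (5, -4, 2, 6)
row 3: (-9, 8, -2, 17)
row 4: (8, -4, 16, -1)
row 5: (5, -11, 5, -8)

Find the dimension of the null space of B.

Row reduce to echelon form.
R2 ← R2 + (5/6)·R1: [0, -49/6, -23/6, 71/6]
R3 ← R3 − (3/2)·R1: [0, 31/2, 17/2, 13/2]
R4 ← R4 + (4/3)·R1: [0, -32/3, 20/3, 25/3]
R5 ← R5 + (5/6)·R1: [0, -91/6, -5/6, -13/6]
R3 ← R3 + (93/49)·R2: [0, 0, 60/49, 1419/49]
R4 ← R4 − (64/49)·R2: [0, 0, 572/49, -349/49]
R5 ← R5 − (13/7)·R2: [0, 0, 44/7, -169/7]
R4 ← R4 − (143/15)·R3: [0, 0, 0, -1416/5]
R5 ← R5 − (77/15)·R3: [0, 0, 0, -864/5]
R5 ← R5 − (36/59)·R4: [0, 0, 0, 0]
4 nonzero rows, so rank(B) = 4.
B has 4 columns; by rank–nullity, nullity = 4 − 4 = 0.

0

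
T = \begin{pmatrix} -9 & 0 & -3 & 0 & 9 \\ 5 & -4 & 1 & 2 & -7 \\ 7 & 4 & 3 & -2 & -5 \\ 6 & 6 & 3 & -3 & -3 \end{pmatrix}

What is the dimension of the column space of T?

2

Row reduce to echelon form.
R2 ← R2 + (5/9)·R1: [0, -4, -2/3, 2, -2]
R3 ← R3 + (7/9)·R1: [0, 4, 2/3, -2, 2]
R4 ← R4 + (2/3)·R1: [0, 6, 1, -3, 3]
R3 ← R3 + R2: [0, 0, 0, 0, 0]
R4 ← R4 + (3/2)·R2: [0, 0, 0, 0, 0]
Echelon form has 2 nonzero rows, so rank(T) = 2.
The column space has dimension equal to the rank: 2.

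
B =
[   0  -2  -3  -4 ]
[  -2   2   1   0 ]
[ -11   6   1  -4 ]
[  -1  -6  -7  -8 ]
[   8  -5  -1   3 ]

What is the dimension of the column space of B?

Row reduce to echelon form.
Swap R1 ↔ R2
R3 ← R3 − (11/2)·R1: [0, -5, -9/2, -4]
R4 ← R4 − (1/2)·R1: [0, -7, -15/2, -8]
R5 ← R5 + (4)·R1: [0, 3, 3, 3]
R3 ← R3 − (5/2)·R2: [0, 0, 3, 6]
R4 ← R4 − (7/2)·R2: [0, 0, 3, 6]
R5 ← R5 + (3/2)·R2: [0, 0, -3/2, -3]
R4 ← R4 − R3: [0, 0, 0, 0]
R5 ← R5 + (1/2)·R3: [0, 0, 0, 0]
Echelon form has 3 nonzero rows, so rank(B) = 3.
The column space has dimension equal to the rank: 3.

3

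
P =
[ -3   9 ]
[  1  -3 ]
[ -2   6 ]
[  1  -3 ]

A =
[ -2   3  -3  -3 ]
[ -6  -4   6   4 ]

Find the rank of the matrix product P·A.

First compute PA:
[[-48, -45,  63,  45],
 [ 16,  15, -21, -15],
 [-32, -30,  42,  30],
 [ 16,  15, -21, -15]]
Now row reduce the product.
R2 ← R2 + (1/3)·R1: [0, 0, 0, 0]
R3 ← R3 − (2/3)·R1: [0, 0, 0, 0]
R4 ← R4 + (1/3)·R1: [0, 0, 0, 0]
1 nonzero row, so rank(PA) = 1.

1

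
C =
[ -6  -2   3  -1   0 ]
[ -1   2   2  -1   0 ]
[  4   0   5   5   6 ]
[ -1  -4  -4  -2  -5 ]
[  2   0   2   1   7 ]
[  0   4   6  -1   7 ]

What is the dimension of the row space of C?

5

Row reduce to echelon form.
R2 ← R2 − (1/6)·R1: [0, 7/3, 3/2, -5/6, 0]
R3 ← R3 + (2/3)·R1: [0, -4/3, 7, 13/3, 6]
R4 ← R4 − (1/6)·R1: [0, -11/3, -9/2, -11/6, -5]
R5 ← R5 + (1/3)·R1: [0, -2/3, 3, 2/3, 7]
R3 ← R3 + (4/7)·R2: [0, 0, 55/7, 27/7, 6]
R4 ← R4 + (11/7)·R2: [0, 0, -15/7, -22/7, -5]
R5 ← R5 + (2/7)·R2: [0, 0, 24/7, 3/7, 7]
R6 ← R6 − (12/7)·R2: [0, 0, 24/7, 3/7, 7]
R4 ← R4 + (3/11)·R3: [0, 0, 0, -23/11, -37/11]
R5 ← R5 − (24/55)·R3: [0, 0, 0, -69/55, 241/55]
R6 ← R6 − (24/55)·R3: [0, 0, 0, -69/55, 241/55]
R5 ← R5 − (3/5)·R4: [0, 0, 0, 0, 32/5]
R6 ← R6 − (3/5)·R4: [0, 0, 0, 0, 32/5]
R6 ← R6 − R5: [0, 0, 0, 0, 0]
Echelon form has 5 nonzero rows, so rank(C) = 5.
The row space has dimension equal to the rank: 5.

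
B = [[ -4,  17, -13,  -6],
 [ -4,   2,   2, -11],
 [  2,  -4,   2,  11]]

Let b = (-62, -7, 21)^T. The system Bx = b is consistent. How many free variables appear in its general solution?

1

Row reduce the augmented matrix [B | b].
R2 ← R2 − R1: [0, -15, 15, -5, 55]
R3 ← R3 + (1/2)·R1: [0, 9/2, -9/2, 8, -10]
R3 ← R3 + (3/10)·R2: [0, 0, 0, 13/2, 13/2]
The echelon form has 3 nonzero rows, and every pivot lies in the first 4 columns, so rank(B) = rank([B|b]) = 3.
The system is consistent.
Free variables = (unknowns) − (rank) = 4 − 3 = 1.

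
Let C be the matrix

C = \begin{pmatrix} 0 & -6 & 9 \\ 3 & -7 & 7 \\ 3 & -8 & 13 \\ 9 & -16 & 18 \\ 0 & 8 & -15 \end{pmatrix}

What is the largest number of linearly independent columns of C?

3

Row reduce to echelon form.
Swap R1 ↔ R2
R3 ← R3 − R1: [0, -1, 6]
R4 ← R4 − (3)·R1: [0, 5, -3]
R3 ← R3 − (1/6)·R2: [0, 0, 9/2]
R4 ← R4 + (5/6)·R2: [0, 0, 9/2]
R5 ← R5 + (4/3)·R2: [0, 0, -3]
R4 ← R4 − R3: [0, 0, 0]
R5 ← R5 + (2/3)·R3: [0, 0, 0]
Echelon form has 3 nonzero rows, so rank(C) = 3.
The rank gives the maximum number of linearly independent columns: 3.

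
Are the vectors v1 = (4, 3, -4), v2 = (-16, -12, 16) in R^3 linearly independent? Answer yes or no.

Form the matrix with these vectors as rows and row reduce.
R2 ← R2 + (4)·R1: [0, 0, 0]
1 nonzero row, so the 2 vectors span a space of dimension 1.
Since 1 < 2, the vectors are linearly dependent.

no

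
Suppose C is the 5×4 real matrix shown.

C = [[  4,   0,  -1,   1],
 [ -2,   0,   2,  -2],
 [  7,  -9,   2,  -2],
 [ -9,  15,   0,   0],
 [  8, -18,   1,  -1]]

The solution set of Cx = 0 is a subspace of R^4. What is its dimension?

Row reduce to echelon form.
R2 ← R2 + (1/2)·R1: [0, 0, 3/2, -3/2]
R3 ← R3 − (7/4)·R1: [0, -9, 15/4, -15/4]
R4 ← R4 + (9/4)·R1: [0, 15, -9/4, 9/4]
R5 ← R5 − (2)·R1: [0, -18, 3, -3]
Swap R2 ↔ R3
R4 ← R4 + (5/3)·R2: [0, 0, 4, -4]
R5 ← R5 − (2)·R2: [0, 0, -9/2, 9/2]
R4 ← R4 − (8/3)·R3: [0, 0, 0, 0]
R5 ← R5 + (3)·R3: [0, 0, 0, 0]
3 nonzero rows, so rank(C) = 3.
C has 4 columns; by rank–nullity, nullity = 4 − 3 = 1.

1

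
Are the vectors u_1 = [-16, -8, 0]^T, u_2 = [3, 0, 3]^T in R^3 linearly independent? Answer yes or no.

yes

Form the matrix with these vectors as rows and row reduce.
R2 ← R2 + (3/16)·R1: [0, -3/2, 3]
2 nonzero rows, so the 2 vectors span a space of dimension 2.
Since 2 = 2, the vectors are linearly independent.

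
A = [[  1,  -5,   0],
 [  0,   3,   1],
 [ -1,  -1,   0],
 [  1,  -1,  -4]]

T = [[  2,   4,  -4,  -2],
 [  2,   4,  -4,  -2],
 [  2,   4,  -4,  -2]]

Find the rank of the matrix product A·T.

First compute AT:
[[ -8, -16,  16,   8],
 [  8,  16, -16,  -8],
 [ -4,  -8,   8,   4],
 [ -8, -16,  16,   8]]
Now row reduce the product.
R2 ← R2 + R1: [0, 0, 0, 0]
R3 ← R3 − (1/2)·R1: [0, 0, 0, 0]
R4 ← R4 − R1: [0, 0, 0, 0]
1 nonzero row, so rank(AT) = 1.

1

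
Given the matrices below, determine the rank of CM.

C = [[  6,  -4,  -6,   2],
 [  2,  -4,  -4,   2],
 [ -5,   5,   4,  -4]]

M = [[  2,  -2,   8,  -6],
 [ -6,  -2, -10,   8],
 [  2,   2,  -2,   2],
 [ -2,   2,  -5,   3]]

3

First compute CM:
[[ 20, -12,  90, -74],
 [ 16,   0,  54, -46],
 [-24,   0, -78,  66]]
Now row reduce the product.
R2 ← R2 − (4/5)·R1: [0, 48/5, -18, 66/5]
R3 ← R3 + (6/5)·R1: [0, -72/5, 30, -114/5]
R3 ← R3 + (3/2)·R2: [0, 0, 3, -3]
3 nonzero rows, so rank(CM) = 3.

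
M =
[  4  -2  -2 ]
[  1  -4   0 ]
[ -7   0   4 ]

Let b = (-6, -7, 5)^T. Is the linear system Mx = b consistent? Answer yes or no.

Row reduce the augmented matrix [M | b].
R2 ← R2 − (1/4)·R1: [0, -7/2, 1/2, -11/2]
R3 ← R3 + (7/4)·R1: [0, -7/2, 1/2, -11/2]
R3 ← R3 − R2: [0, 0, 0, 0]
The echelon form has 2 nonzero rows, and every pivot lies in the first 3 columns, so rank(M) = rank([M|b]) = 2.
The system is consistent.

yes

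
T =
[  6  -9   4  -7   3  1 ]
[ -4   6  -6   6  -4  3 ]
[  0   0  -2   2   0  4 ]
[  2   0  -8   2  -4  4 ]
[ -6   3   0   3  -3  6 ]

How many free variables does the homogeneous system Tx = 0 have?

2

Row reduce to echelon form.
R2 ← R2 + (2/3)·R1: [0, 0, -10/3, 4/3, -2, 11/3]
R4 ← R4 − (1/3)·R1: [0, 3, -28/3, 13/3, -5, 11/3]
R5 ← R5 + R1: [0, -6, 4, -4, 0, 7]
Swap R2 ↔ R4
R5 ← R5 + (2)·R2: [0, 0, -44/3, 14/3, -10, 43/3]
R4 ← R4 − (5/3)·R3: [0, 0, 0, -2, -2, -3]
R5 ← R5 − (22/3)·R3: [0, 0, 0, -10, -10, -15]
R5 ← R5 − (5)·R4: [0, 0, 0, 0, 0, 0]
4 nonzero rows, so rank(T) = 4.
T has 6 columns; by rank–nullity, nullity = 6 − 4 = 2.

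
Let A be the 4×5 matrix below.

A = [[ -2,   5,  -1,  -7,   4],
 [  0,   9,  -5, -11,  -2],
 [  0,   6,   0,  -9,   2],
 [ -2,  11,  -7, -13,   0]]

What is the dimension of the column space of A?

Row reduce to echelon form.
R4 ← R4 − R1: [0, 6, -6, -6, -4]
R3 ← R3 − (2/3)·R2: [0, 0, 10/3, -5/3, 10/3]
R4 ← R4 − (2/3)·R2: [0, 0, -8/3, 4/3, -8/3]
R4 ← R4 + (4/5)·R3: [0, 0, 0, 0, 0]
Echelon form has 3 nonzero rows, so rank(A) = 3.
The column space has dimension equal to the rank: 3.

3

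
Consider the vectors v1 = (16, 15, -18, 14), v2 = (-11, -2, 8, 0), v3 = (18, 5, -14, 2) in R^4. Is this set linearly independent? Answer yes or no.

no

Form the matrix with these vectors as rows and row reduce.
R2 ← R2 + (11/16)·R1: [0, 133/16, -35/8, 77/8]
R3 ← R3 − (9/8)·R1: [0, -95/8, 25/4, -55/4]
R3 ← R3 + (10/7)·R2: [0, 0, 0, 0]
2 nonzero rows, so the 3 vectors span a space of dimension 2.
Since 2 < 3, the vectors are linearly dependent.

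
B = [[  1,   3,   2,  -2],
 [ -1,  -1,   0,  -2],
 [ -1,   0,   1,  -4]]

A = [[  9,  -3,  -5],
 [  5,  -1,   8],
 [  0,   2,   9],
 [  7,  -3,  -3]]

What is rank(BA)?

2

First compute BA:
[[ 10,   4,  43],
 [-28,  10,   3],
 [-37,  17,  26]]
Now row reduce the product.
R2 ← R2 + (14/5)·R1: [0, 106/5, 617/5]
R3 ← R3 + (37/10)·R1: [0, 159/5, 1851/10]
R3 ← R3 − (3/2)·R2: [0, 0, 0]
2 nonzero rows, so rank(BA) = 2.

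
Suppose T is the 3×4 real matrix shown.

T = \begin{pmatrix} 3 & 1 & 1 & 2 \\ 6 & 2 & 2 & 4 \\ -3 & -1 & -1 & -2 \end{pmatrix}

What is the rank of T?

Row reduce to echelon form.
R2 ← R2 − (2)·R1: [0, 0, 0, 0]
R3 ← R3 + R1: [0, 0, 0, 0]
Echelon form has 1 nonzero row, so rank(T) = 1.

1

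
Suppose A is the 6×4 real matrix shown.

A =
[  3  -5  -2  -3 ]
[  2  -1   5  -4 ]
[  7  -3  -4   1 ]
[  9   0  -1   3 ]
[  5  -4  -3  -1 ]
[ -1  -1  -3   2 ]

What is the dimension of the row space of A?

Row reduce to echelon form.
R2 ← R2 − (2/3)·R1: [0, 7/3, 19/3, -2]
R3 ← R3 − (7/3)·R1: [0, 26/3, 2/3, 8]
R4 ← R4 − (3)·R1: [0, 15, 5, 12]
R5 ← R5 − (5/3)·R1: [0, 13/3, 1/3, 4]
R6 ← R6 + (1/3)·R1: [0, -8/3, -11/3, 1]
R3 ← R3 − (26/7)·R2: [0, 0, -160/7, 108/7]
R4 ← R4 − (45/7)·R2: [0, 0, -250/7, 174/7]
R5 ← R5 − (13/7)·R2: [0, 0, -80/7, 54/7]
R6 ← R6 + (8/7)·R2: [0, 0, 25/7, -9/7]
R4 ← R4 − (25/16)·R3: [0, 0, 0, 3/4]
R5 ← R5 − (1/2)·R3: [0, 0, 0, 0]
R6 ← R6 + (5/32)·R3: [0, 0, 0, 9/8]
R6 ← R6 − (3/2)·R4: [0, 0, 0, 0]
Echelon form has 4 nonzero rows, so rank(A) = 4.
The row space has dimension equal to the rank: 4.

4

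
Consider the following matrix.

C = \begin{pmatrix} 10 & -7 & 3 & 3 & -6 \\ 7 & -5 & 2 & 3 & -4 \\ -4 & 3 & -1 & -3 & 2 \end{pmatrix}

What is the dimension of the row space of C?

2

Row reduce to echelon form.
R2 ← R2 − (7/10)·R1: [0, -1/10, -1/10, 9/10, 1/5]
R3 ← R3 + (2/5)·R1: [0, 1/5, 1/5, -9/5, -2/5]
R3 ← R3 + (2)·R2: [0, 0, 0, 0, 0]
Echelon form has 2 nonzero rows, so rank(C) = 2.
The row space has dimension equal to the rank: 2.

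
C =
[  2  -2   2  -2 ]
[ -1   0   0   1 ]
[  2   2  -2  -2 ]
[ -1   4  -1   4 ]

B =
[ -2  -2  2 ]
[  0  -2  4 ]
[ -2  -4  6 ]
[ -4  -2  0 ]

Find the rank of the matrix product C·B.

First compute CB:
[[  0,  -4,   8],
 [ -2,   0,  -2],
 [  8,   4,   0],
 [-12, -10,   8]]
Now row reduce the product.
Swap R1 ↔ R2
R3 ← R3 + (4)·R1: [0, 4, -8]
R4 ← R4 − (6)·R1: [0, -10, 20]
R3 ← R3 + R2: [0, 0, 0]
R4 ← R4 − (5/2)·R2: [0, 0, 0]
2 nonzero rows, so rank(CB) = 2.

2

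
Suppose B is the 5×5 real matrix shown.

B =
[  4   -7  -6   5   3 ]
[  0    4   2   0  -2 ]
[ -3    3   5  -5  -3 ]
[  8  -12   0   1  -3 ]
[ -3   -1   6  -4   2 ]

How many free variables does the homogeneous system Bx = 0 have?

Row reduce to echelon form.
R3 ← R3 + (3/4)·R1: [0, -9/4, 1/2, -5/4, -3/4]
R4 ← R4 − (2)·R1: [0, 2, 12, -9, -9]
R5 ← R5 + (3/4)·R1: [0, -25/4, 3/2, -1/4, 17/4]
R3 ← R3 + (9/16)·R2: [0, 0, 13/8, -5/4, -15/8]
R4 ← R4 − (1/2)·R2: [0, 0, 11, -9, -8]
R5 ← R5 + (25/16)·R2: [0, 0, 37/8, -1/4, 9/8]
R4 ← R4 − (88/13)·R3: [0, 0, 0, -7/13, 61/13]
R5 ← R5 − (37/13)·R3: [0, 0, 0, 43/13, 84/13]
R5 ← R5 + (43/7)·R4: [0, 0, 0, 0, 247/7]
5 nonzero rows, so rank(B) = 5.
B has 5 columns; by rank–nullity, nullity = 5 − 5 = 0.

0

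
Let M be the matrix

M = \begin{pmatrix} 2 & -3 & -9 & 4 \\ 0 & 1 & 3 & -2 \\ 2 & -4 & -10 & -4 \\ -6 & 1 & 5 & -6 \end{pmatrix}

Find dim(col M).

Row reduce to echelon form.
R3 ← R3 − R1: [0, -1, -1, -8]
R4 ← R4 + (3)·R1: [0, -8, -22, 6]
R3 ← R3 + R2: [0, 0, 2, -10]
R4 ← R4 + (8)·R2: [0, 0, 2, -10]
R4 ← R4 − R3: [0, 0, 0, 0]
Echelon form has 3 nonzero rows, so rank(M) = 3.
The column space has dimension equal to the rank: 3.

3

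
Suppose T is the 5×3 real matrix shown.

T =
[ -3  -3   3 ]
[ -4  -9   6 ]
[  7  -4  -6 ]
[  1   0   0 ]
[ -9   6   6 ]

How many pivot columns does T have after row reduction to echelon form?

3

Row reduce to echelon form.
R2 ← R2 − (4/3)·R1: [0, -5, 2]
R3 ← R3 + (7/3)·R1: [0, -11, 1]
R4 ← R4 + (1/3)·R1: [0, -1, 1]
R5 ← R5 − (3)·R1: [0, 15, -3]
R3 ← R3 − (11/5)·R2: [0, 0, -17/5]
R4 ← R4 − (1/5)·R2: [0, 0, 3/5]
R5 ← R5 + (3)·R2: [0, 0, 3]
R4 ← R4 + (3/17)·R3: [0, 0, 0]
R5 ← R5 + (15/17)·R3: [0, 0, 0]
Echelon form has 3 nonzero rows, so rank(T) = 3.
Each nonzero row contributes one pivot column: 3 pivot columns.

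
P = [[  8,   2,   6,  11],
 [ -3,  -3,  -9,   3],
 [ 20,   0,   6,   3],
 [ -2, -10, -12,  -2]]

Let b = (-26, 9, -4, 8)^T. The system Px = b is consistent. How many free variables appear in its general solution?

Row reduce the augmented matrix [P | b].
R2 ← R2 + (3/8)·R1: [0, -9/4, -27/4, 57/8, -3/4]
R3 ← R3 − (5/2)·R1: [0, -5, -9, -49/2, 61]
R4 ← R4 + (1/4)·R1: [0, -19/2, -21/2, 3/4, 3/2]
R3 ← R3 − (20/9)·R2: [0, 0, 6, -121/3, 188/3]
R4 ← R4 − (38/9)·R2: [0, 0, 18, -88/3, 14/3]
R4 ← R4 − (3)·R3: [0, 0, 0, 275/3, -550/3]
The echelon form has 4 nonzero rows, and every pivot lies in the first 4 columns, so rank(P) = rank([P|b]) = 4.
The system is consistent.
Free variables = (unknowns) − (rank) = 4 − 4 = 0.

0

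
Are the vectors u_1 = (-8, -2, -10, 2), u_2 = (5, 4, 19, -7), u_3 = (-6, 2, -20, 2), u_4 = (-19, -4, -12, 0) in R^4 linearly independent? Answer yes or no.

Form the matrix with these vectors as rows and row reduce.
R2 ← R2 + (5/8)·R1: [0, 11/4, 51/4, -23/4]
R3 ← R3 − (3/4)·R1: [0, 7/2, -25/2, 1/2]
R4 ← R4 − (19/8)·R1: [0, 3/4, 47/4, -19/4]
R3 ← R3 − (14/11)·R2: [0, 0, -316/11, 86/11]
R4 ← R4 − (3/11)·R2: [0, 0, 91/11, -35/11]
R4 ← R4 + (91/316)·R3: [0, 0, 0, -147/158]
4 nonzero rows, so the 4 vectors span a space of dimension 4.
Since 4 = 4, the vectors are linearly independent.

yes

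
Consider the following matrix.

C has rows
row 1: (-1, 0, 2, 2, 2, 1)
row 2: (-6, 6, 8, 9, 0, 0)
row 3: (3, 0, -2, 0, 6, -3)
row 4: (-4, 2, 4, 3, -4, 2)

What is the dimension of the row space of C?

Row reduce to echelon form.
R2 ← R2 − (6)·R1: [0, 6, -4, -3, -12, -6]
R3 ← R3 + (3)·R1: [0, 0, 4, 6, 12, 0]
R4 ← R4 − (4)·R1: [0, 2, -4, -5, -12, -2]
R4 ← R4 − (1/3)·R2: [0, 0, -8/3, -4, -8, 0]
R4 ← R4 + (2/3)·R3: [0, 0, 0, 0, 0, 0]
Echelon form has 3 nonzero rows, so rank(C) = 3.
The row space has dimension equal to the rank: 3.

3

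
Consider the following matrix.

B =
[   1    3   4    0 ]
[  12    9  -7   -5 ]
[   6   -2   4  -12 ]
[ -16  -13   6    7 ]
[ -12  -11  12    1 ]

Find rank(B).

Row reduce to echelon form.
R2 ← R2 − (12)·R1: [0, -27, -55, -5]
R3 ← R3 − (6)·R1: [0, -20, -20, -12]
R4 ← R4 + (16)·R1: [0, 35, 70, 7]
R5 ← R5 + (12)·R1: [0, 25, 60, 1]
R3 ← R3 − (20/27)·R2: [0, 0, 560/27, -224/27]
R4 ← R4 + (35/27)·R2: [0, 0, -35/27, 14/27]
R5 ← R5 + (25/27)·R2: [0, 0, 245/27, -98/27]
R4 ← R4 + (1/16)·R3: [0, 0, 0, 0]
R5 ← R5 − (7/16)·R3: [0, 0, 0, 0]
Echelon form has 3 nonzero rows, so rank(B) = 3.

3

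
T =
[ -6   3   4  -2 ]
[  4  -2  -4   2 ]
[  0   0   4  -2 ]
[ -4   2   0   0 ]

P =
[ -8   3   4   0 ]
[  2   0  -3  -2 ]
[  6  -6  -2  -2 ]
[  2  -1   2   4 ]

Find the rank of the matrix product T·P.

2

First compute TP:
[[ 74, -40, -45, -22],
 [-56,  34,  34,  20],
 [ 20, -22, -12, -16],
 [ 36, -12, -22,  -4]]
Now row reduce the product.
R2 ← R2 + (28/37)·R1: [0, 138/37, -2/37, 124/37]
R3 ← R3 − (10/37)·R1: [0, -414/37, 6/37, -372/37]
R4 ← R4 − (18/37)·R1: [0, 276/37, -4/37, 248/37]
R3 ← R3 + (3)·R2: [0, 0, 0, 0]
R4 ← R4 − (2)·R2: [0, 0, 0, 0]
2 nonzero rows, so rank(TP) = 2.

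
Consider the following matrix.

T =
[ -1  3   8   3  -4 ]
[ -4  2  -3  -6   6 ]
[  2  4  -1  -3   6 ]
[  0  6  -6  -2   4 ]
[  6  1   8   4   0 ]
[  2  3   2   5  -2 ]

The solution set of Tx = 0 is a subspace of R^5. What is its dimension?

0

Row reduce to echelon form.
R2 ← R2 − (4)·R1: [0, -10, -35, -18, 22]
R3 ← R3 + (2)·R1: [0, 10, 15, 3, -2]
R5 ← R5 + (6)·R1: [0, 19, 56, 22, -24]
R6 ← R6 + (2)·R1: [0, 9, 18, 11, -10]
R3 ← R3 + R2: [0, 0, -20, -15, 20]
R4 ← R4 + (3/5)·R2: [0, 0, -27, -64/5, 86/5]
R5 ← R5 + (19/10)·R2: [0, 0, -21/2, -61/5, 89/5]
R6 ← R6 + (9/10)·R2: [0, 0, -27/2, -26/5, 49/5]
R4 ← R4 − (27/20)·R3: [0, 0, 0, 149/20, -49/5]
R5 ← R5 − (21/40)·R3: [0, 0, 0, -173/40, 73/10]
R6 ← R6 − (27/40)·R3: [0, 0, 0, 197/40, -37/10]
R5 ← R5 + (173/298)·R4: [0, 0, 0, 0, 240/149]
R6 ← R6 − (197/298)·R4: [0, 0, 0, 0, 414/149]
R6 ← R6 − (69/40)·R5: [0, 0, 0, 0, 0]
5 nonzero rows, so rank(T) = 5.
T has 5 columns; by rank–nullity, nullity = 5 − 5 = 0.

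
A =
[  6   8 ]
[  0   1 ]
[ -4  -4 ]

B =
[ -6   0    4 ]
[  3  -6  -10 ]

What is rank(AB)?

First compute AB:
[[-12, -48, -56],
 [  3,  -6, -10],
 [ 12,  24,  24]]
Now row reduce the product.
R2 ← R2 + (1/4)·R1: [0, -18, -24]
R3 ← R3 + R1: [0, -24, -32]
R3 ← R3 − (4/3)·R2: [0, 0, 0]
2 nonzero rows, so rank(AB) = 2.

2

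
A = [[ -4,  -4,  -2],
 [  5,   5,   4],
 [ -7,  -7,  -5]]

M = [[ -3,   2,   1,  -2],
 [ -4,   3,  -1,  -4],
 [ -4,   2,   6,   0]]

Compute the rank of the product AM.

2

First compute AM:
[[ 36, -24, -12,  24],
 [-51,  33,  24, -30],
 [ 69, -45, -30,  42]]
Now row reduce the product.
R2 ← R2 + (17/12)·R1: [0, -1, 7, 4]
R3 ← R3 − (23/12)·R1: [0, 1, -7, -4]
R3 ← R3 + R2: [0, 0, 0, 0]
2 nonzero rows, so rank(AM) = 2.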